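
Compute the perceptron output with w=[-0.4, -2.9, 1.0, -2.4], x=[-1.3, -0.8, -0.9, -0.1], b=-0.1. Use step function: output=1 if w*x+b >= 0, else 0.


z = w . x + b
= -0.4*-1.3 + -2.9*-0.8 + 1.0*-0.9 + -2.4*-0.1 + -0.1
= 0.52 + 2.32 + -0.9 + 0.24 + -0.1
= 2.18 + -0.1
= 2.08
Since z = 2.08 >= 0, output = 1

1


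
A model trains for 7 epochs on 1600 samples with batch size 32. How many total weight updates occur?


Iterations per epoch = 1600 / 32 = 50
Total updates = iterations_per_epoch * epochs
= 50 * 7
= 350

350


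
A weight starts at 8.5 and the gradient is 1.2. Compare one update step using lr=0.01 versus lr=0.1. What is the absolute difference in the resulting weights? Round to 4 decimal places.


With lr=0.01: w_new = 8.5 - 0.01 * 1.2 = 8.488
With lr=0.1: w_new = 8.5 - 0.1 * 1.2 = 8.38
Absolute difference = |8.488 - 8.38|
= 0.1080

0.1080


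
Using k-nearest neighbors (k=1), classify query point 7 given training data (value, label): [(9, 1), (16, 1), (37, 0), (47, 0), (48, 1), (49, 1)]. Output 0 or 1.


Distances from query 7:
Point 9 (class 1): distance = 2
K=1 nearest neighbors: classes = [1]
Votes for class 1: 1 / 1
Majority vote => class 1

1


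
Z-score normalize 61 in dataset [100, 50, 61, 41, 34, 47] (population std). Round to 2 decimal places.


Mean = (100 + 50 + 61 + 41 + 34 + 47) / 6 = 55.5
Variance = sum((x_i - mean)^2) / n = 464.25
Std = sqrt(464.25) = 21.5465
Z = (x - mean) / std
= (61 - 55.5) / 21.5465
= 5.5 / 21.5465
= 0.26

0.26


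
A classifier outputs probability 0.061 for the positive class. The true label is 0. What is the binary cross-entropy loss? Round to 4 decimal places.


For y=0: Loss = -log(1-p)
= -log(1 - 0.061)
= -log(0.939)
= -(-0.0629)
= 0.0629

0.0629


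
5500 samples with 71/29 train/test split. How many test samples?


Train samples = 5500 * 71% = 3905
Test samples = 5500 - 3905
= 1595

1595


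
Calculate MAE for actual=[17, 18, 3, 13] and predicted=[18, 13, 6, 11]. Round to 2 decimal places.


Absolute errors: [1, 5, 3, 2]
Sum of absolute errors = 11
MAE = 11 / 4 = 2.75

2.75


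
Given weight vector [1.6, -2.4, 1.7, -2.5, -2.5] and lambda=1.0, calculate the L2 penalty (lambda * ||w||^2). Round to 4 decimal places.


Squaring each weight:
1.6^2 = 2.56
(-2.4)^2 = 5.76
1.7^2 = 2.89
(-2.5)^2 = 6.25
(-2.5)^2 = 6.25
Sum of squares = 23.71
Penalty = 1.0 * 23.71 = 23.7100

23.7100


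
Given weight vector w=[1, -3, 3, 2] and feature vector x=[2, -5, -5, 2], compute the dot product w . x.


Element-wise products:
1 * 2 = 2
-3 * -5 = 15
3 * -5 = -15
2 * 2 = 4
Sum = 2 + 15 + -15 + 4
= 6

6


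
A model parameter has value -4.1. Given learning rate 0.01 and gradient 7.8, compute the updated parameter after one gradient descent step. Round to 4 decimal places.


w_new = w_old - lr * gradient
= -4.1 - 0.01 * 7.8
= -4.1 - (0.078)
= -4.1780

-4.1780


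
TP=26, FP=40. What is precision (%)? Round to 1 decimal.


Precision = TP / (TP + FP) * 100
= 26 / (26 + 40)
= 26 / 66
= 0.3939
= 39.4%

39.4


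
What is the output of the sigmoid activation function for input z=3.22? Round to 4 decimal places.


sigmoid(z) = 1 / (1 + exp(-z))
exp(-(3.22)) = exp(-3.22) = 0.04
1 + 0.04 = 1.04
1 / 1.04 = 0.9616

0.9616


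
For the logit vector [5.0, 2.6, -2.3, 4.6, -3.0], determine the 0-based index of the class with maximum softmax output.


Softmax is a monotonic transformation, so it preserves the argmax.
We need to find the index of the maximum logit.
Index 0: 5.0
Index 1: 2.6
Index 2: -2.3
Index 3: 4.6
Index 4: -3.0
Maximum logit = 5.0 at index 0

0


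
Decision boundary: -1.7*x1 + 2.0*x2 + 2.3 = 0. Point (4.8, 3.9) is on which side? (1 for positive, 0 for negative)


Compute -1.7 * 4.8 + 2.0 * 3.9 + 2.3
= -8.16 + 7.8 + 2.3
= 1.94
Since 1.94 >= 0, the point is on the positive side.

1


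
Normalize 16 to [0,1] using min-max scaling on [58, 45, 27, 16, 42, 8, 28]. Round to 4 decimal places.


Min = 8, Max = 58
Range = 58 - 8 = 50
Scaled = (x - min) / (max - min)
= (16 - 8) / 50
= 8 / 50
= 0.1600

0.1600


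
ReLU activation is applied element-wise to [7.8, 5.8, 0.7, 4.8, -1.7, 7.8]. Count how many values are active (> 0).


ReLU(x) = max(0, x) for each element:
ReLU(7.8) = 7.8
ReLU(5.8) = 5.8
ReLU(0.7) = 0.7
ReLU(4.8) = 4.8
ReLU(-1.7) = 0
ReLU(7.8) = 7.8
Active neurons (>0): 5

5


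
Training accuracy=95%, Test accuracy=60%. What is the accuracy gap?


Gap = train_accuracy - test_accuracy
= 95 - 60
= 35%
This large gap strongly indicates overfitting.

35


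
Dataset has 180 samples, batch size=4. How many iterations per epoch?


Iterations per epoch = dataset_size / batch_size
= 180 / 4
= 45

45


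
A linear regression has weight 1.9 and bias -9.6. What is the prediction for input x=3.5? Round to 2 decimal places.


y = 1.9 * 3.5 + (-9.6)
= 6.65 + (-9.6)
= -2.95

-2.95


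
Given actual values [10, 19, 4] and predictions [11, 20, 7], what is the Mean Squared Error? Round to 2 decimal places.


Differences: [-1, -1, -3]
Squared errors: [1, 1, 9]
Sum of squared errors = 11
MSE = 11 / 3 = 3.67

3.67


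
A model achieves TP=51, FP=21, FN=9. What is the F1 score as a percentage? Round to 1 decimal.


Precision = TP / (TP + FP) = 51 / 72 = 0.7083
Recall = TP / (TP + FN) = 51 / 60 = 0.85
F1 = 2 * P * R / (P + R)
= 2 * 0.7083 * 0.85 / (0.7083 + 0.85)
= 1.2042 / 1.5583
= 0.7727
As percentage: 77.3%

77.3


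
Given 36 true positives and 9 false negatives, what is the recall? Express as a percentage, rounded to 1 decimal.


Recall = TP / (TP + FN) * 100
= 36 / (36 + 9)
= 36 / 45
= 0.8
= 80.0%

80.0


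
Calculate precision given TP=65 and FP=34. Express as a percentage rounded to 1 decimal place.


Precision = TP / (TP + FP) * 100
= 65 / (65 + 34)
= 65 / 99
= 0.6566
= 65.7%

65.7


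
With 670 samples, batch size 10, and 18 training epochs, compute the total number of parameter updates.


Iterations per epoch = 670 / 10 = 67
Total updates = iterations_per_epoch * epochs
= 67 * 18
= 1206

1206


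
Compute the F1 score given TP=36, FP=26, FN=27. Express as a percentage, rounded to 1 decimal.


Precision = TP / (TP + FP) = 36 / 62 = 0.5806
Recall = TP / (TP + FN) = 36 / 63 = 0.5714
F1 = 2 * P * R / (P + R)
= 2 * 0.5806 * 0.5714 / (0.5806 + 0.5714)
= 0.6636 / 1.1521
= 0.576
As percentage: 57.6%

57.6


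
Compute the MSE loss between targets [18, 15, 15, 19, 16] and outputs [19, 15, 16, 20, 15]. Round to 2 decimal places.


Differences: [-1, 0, -1, -1, 1]
Squared errors: [1, 0, 1, 1, 1]
Sum of squared errors = 4
MSE = 4 / 5 = 0.80

0.80


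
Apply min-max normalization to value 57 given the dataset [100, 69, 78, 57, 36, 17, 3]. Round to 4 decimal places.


Min = 3, Max = 100
Range = 100 - 3 = 97
Scaled = (x - min) / (max - min)
= (57 - 3) / 97
= 54 / 97
= 0.5567

0.5567


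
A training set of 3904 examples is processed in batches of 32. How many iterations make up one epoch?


Iterations per epoch = dataset_size / batch_size
= 3904 / 32
= 122

122


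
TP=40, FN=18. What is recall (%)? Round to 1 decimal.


Recall = TP / (TP + FN) * 100
= 40 / (40 + 18)
= 40 / 58
= 0.6897
= 69.0%

69.0


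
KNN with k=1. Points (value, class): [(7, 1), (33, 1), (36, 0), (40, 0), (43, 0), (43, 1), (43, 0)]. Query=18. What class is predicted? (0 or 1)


Distances from query 18:
Point 7 (class 1): distance = 11
K=1 nearest neighbors: classes = [1]
Votes for class 1: 1 / 1
Majority vote => class 1

1


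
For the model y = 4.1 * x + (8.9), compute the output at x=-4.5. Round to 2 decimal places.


y = 4.1 * -4.5 + (8.9)
= -18.45 + (8.9)
= -9.55

-9.55


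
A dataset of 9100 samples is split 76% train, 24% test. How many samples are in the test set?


Train samples = 9100 * 76% = 6916
Test samples = 9100 - 6916
= 2184

2184


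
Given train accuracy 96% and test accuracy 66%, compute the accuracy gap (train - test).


Gap = train_accuracy - test_accuracy
= 96 - 66
= 30%
This large gap strongly indicates overfitting.

30


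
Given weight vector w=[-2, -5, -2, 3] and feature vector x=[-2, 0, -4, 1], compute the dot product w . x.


Element-wise products:
-2 * -2 = 4
-5 * 0 = 0
-2 * -4 = 8
3 * 1 = 3
Sum = 4 + 0 + 8 + 3
= 15

15


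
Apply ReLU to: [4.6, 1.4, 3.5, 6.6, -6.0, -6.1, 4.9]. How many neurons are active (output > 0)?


ReLU(x) = max(0, x) for each element:
ReLU(4.6) = 4.6
ReLU(1.4) = 1.4
ReLU(3.5) = 3.5
ReLU(6.6) = 6.6
ReLU(-6.0) = 0
ReLU(-6.1) = 0
ReLU(4.9) = 4.9
Active neurons (>0): 5

5


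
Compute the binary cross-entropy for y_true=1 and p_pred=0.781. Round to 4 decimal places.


For y=1: Loss = -log(p)
= -log(0.781)
= -(-0.2472)
= 0.2472

0.2472


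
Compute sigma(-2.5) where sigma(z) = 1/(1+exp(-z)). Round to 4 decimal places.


sigmoid(z) = 1 / (1 + exp(-z))
exp(-(-2.5)) = exp(2.5) = 12.1825
1 + 12.1825 = 13.1825
1 / 13.1825 = 0.0759

0.0759


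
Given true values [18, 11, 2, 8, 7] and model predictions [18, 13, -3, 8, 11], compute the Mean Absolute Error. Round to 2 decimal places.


Absolute errors: [0, 2, 5, 0, 4]
Sum of absolute errors = 11
MAE = 11 / 5 = 2.20

2.20


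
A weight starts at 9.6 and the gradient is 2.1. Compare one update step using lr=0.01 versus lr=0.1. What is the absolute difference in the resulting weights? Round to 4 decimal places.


With lr=0.01: w_new = 9.6 - 0.01 * 2.1 = 9.579
With lr=0.1: w_new = 9.6 - 0.1 * 2.1 = 9.39
Absolute difference = |9.579 - 9.39|
= 0.1890

0.1890


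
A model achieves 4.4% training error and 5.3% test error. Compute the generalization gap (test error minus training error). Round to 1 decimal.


Generalization gap = test_error - train_error
= 5.3 - 4.4
= 0.9%
A small gap suggests good generalization.

0.9


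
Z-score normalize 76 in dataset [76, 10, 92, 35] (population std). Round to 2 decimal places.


Mean = (76 + 10 + 92 + 35) / 4 = 53.25
Variance = sum((x_i - mean)^2) / n = 1055.6875
Std = sqrt(1055.6875) = 32.4913
Z = (x - mean) / std
= (76 - 53.25) / 32.4913
= 22.75 / 32.4913
= 0.70

0.70


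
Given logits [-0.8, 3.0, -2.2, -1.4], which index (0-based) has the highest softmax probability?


Softmax is a monotonic transformation, so it preserves the argmax.
We need to find the index of the maximum logit.
Index 0: -0.8
Index 1: 3.0
Index 2: -2.2
Index 3: -1.4
Maximum logit = 3.0 at index 1

1


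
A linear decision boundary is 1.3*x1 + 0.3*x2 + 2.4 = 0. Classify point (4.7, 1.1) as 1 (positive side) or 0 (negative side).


Compute 1.3 * 4.7 + 0.3 * 1.1 + 2.4
= 6.11 + 0.33 + 2.4
= 8.84
Since 8.84 >= 0, the point is on the positive side.

1


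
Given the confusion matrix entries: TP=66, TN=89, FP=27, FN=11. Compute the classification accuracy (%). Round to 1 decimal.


Accuracy = (TP + TN) / (TP + TN + FP + FN) * 100
= (66 + 89) / (66 + 89 + 27 + 11)
= 155 / 193
= 0.8031
= 80.3%

80.3


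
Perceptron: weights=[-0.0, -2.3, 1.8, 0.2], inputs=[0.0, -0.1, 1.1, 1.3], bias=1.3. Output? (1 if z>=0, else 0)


z = w . x + b
= -0.0*0.0 + -2.3*-0.1 + 1.8*1.1 + 0.2*1.3 + 1.3
= -0.0 + 0.23 + 1.98 + 0.26 + 1.3
= 2.47 + 1.3
= 3.77
Since z = 3.77 >= 0, output = 1

1


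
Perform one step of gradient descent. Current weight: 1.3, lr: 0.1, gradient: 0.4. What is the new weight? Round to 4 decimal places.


w_new = w_old - lr * gradient
= 1.3 - 0.1 * 0.4
= 1.3 - (0.04)
= 1.2600

1.2600


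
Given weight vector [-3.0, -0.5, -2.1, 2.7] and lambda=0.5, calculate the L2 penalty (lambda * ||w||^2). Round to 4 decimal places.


Squaring each weight:
(-3.0)^2 = 9.0
(-0.5)^2 = 0.25
(-2.1)^2 = 4.41
2.7^2 = 7.29
Sum of squares = 20.95
Penalty = 0.5 * 20.95 = 10.4750

10.4750


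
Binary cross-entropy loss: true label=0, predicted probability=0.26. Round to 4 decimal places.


For y=0: Loss = -log(1-p)
= -log(1 - 0.26)
= -log(0.74)
= -(-0.3011)
= 0.3011

0.3011


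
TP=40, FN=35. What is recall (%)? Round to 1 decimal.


Recall = TP / (TP + FN) * 100
= 40 / (40 + 35)
= 40 / 75
= 0.5333
= 53.3%

53.3


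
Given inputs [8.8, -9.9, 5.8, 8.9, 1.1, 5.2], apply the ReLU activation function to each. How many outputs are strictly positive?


ReLU(x) = max(0, x) for each element:
ReLU(8.8) = 8.8
ReLU(-9.9) = 0
ReLU(5.8) = 5.8
ReLU(8.9) = 8.9
ReLU(1.1) = 1.1
ReLU(5.2) = 5.2
Active neurons (>0): 5

5


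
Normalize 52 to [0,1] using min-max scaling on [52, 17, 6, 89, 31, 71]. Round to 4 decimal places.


Min = 6, Max = 89
Range = 89 - 6 = 83
Scaled = (x - min) / (max - min)
= (52 - 6) / 83
= 46 / 83
= 0.5542

0.5542


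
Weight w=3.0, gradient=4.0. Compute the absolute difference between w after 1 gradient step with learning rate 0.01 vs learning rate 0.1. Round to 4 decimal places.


With lr=0.01: w_new = 3.0 - 0.01 * 4.0 = 2.96
With lr=0.1: w_new = 3.0 - 0.1 * 4.0 = 2.6
Absolute difference = |2.96 - 2.6|
= 0.3600

0.3600


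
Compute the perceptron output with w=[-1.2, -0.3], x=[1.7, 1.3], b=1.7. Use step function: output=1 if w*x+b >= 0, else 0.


z = w . x + b
= -1.2*1.7 + -0.3*1.3 + 1.7
= -2.04 + -0.39 + 1.7
= -2.43 + 1.7
= -0.73
Since z = -0.73 < 0, output = 0

0


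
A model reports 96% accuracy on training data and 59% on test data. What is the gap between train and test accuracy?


Gap = train_accuracy - test_accuracy
= 96 - 59
= 37%
This large gap strongly indicates overfitting.

37


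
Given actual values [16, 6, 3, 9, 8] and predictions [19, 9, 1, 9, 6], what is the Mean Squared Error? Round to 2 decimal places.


Differences: [-3, -3, 2, 0, 2]
Squared errors: [9, 9, 4, 0, 4]
Sum of squared errors = 26
MSE = 26 / 5 = 5.20

5.20


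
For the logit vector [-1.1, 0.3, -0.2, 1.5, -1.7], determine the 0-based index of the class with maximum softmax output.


Softmax is a monotonic transformation, so it preserves the argmax.
We need to find the index of the maximum logit.
Index 0: -1.1
Index 1: 0.3
Index 2: -0.2
Index 3: 1.5
Index 4: -1.7
Maximum logit = 1.5 at index 3

3


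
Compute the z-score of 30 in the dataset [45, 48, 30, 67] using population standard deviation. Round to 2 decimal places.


Mean = (45 + 48 + 30 + 67) / 4 = 47.5
Variance = sum((x_i - mean)^2) / n = 173.25
Std = sqrt(173.25) = 13.1624
Z = (x - mean) / std
= (30 - 47.5) / 13.1624
= -17.5 / 13.1624
= -1.33

-1.33


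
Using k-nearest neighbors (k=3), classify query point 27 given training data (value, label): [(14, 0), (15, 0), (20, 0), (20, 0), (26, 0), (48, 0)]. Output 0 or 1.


Distances from query 27:
Point 26 (class 0): distance = 1
Point 20 (class 0): distance = 7
Point 20 (class 0): distance = 7
K=3 nearest neighbors: classes = [0, 0, 0]
Votes for class 1: 0 / 3
Majority vote => class 0

0


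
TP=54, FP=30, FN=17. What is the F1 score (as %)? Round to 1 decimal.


Precision = TP / (TP + FP) = 54 / 84 = 0.6429
Recall = TP / (TP + FN) = 54 / 71 = 0.7606
F1 = 2 * P * R / (P + R)
= 2 * 0.6429 * 0.7606 / (0.6429 + 0.7606)
= 0.9779 / 1.4034
= 0.6968
As percentage: 69.7%

69.7


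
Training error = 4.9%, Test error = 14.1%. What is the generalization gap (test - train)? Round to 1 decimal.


Generalization gap = test_error - train_error
= 14.1 - 4.9
= 9.2%
A moderate gap.

9.2


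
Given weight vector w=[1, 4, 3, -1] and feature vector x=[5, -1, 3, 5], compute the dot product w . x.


Element-wise products:
1 * 5 = 5
4 * -1 = -4
3 * 3 = 9
-1 * 5 = -5
Sum = 5 + -4 + 9 + -5
= 5

5


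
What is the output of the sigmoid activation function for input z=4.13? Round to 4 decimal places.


sigmoid(z) = 1 / (1 + exp(-z))
exp(-(4.13)) = exp(-4.13) = 0.0161
1 + 0.0161 = 1.0161
1 / 1.0161 = 0.9842

0.9842


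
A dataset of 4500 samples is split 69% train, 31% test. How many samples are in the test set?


Train samples = 4500 * 69% = 3105
Test samples = 4500 - 3105
= 1395

1395


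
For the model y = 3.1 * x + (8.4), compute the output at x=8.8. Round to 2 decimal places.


y = 3.1 * 8.8 + (8.4)
= 27.28 + (8.4)
= 35.68

35.68


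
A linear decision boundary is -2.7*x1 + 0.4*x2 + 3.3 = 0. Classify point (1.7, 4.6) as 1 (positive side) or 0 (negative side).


Compute -2.7 * 1.7 + 0.4 * 4.6 + 3.3
= -4.59 + 1.84 + 3.3
= 0.55
Since 0.55 >= 0, the point is on the positive side.

1


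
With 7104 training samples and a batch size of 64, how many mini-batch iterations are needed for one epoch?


Iterations per epoch = dataset_size / batch_size
= 7104 / 64
= 111

111


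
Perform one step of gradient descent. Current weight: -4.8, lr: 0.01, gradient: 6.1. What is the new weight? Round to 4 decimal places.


w_new = w_old - lr * gradient
= -4.8 - 0.01 * 6.1
= -4.8 - (0.061)
= -4.8610

-4.8610


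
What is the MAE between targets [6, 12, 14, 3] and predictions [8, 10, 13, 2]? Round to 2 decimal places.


Absolute errors: [2, 2, 1, 1]
Sum of absolute errors = 6
MAE = 6 / 4 = 1.50

1.50


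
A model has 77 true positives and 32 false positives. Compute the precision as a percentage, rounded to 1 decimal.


Precision = TP / (TP + FP) * 100
= 77 / (77 + 32)
= 77 / 109
= 0.7064
= 70.6%

70.6


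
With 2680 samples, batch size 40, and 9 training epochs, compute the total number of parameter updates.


Iterations per epoch = 2680 / 40 = 67
Total updates = iterations_per_epoch * epochs
= 67 * 9
= 603

603


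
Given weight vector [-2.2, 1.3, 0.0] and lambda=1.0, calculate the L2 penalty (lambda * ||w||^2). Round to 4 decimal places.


Squaring each weight:
(-2.2)^2 = 4.84
1.3^2 = 1.69
0.0^2 = 0.0
Sum of squares = 6.53
Penalty = 1.0 * 6.53 = 6.5300

6.5300


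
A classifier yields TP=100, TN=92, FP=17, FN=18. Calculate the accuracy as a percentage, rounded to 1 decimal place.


Accuracy = (TP + TN) / (TP + TN + FP + FN) * 100
= (100 + 92) / (100 + 92 + 17 + 18)
= 192 / 227
= 0.8458
= 84.6%

84.6


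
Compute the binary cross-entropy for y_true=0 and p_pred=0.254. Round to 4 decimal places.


For y=0: Loss = -log(1-p)
= -log(1 - 0.254)
= -log(0.746)
= -(-0.293)
= 0.2930

0.2930


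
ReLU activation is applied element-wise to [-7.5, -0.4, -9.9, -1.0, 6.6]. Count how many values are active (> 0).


ReLU(x) = max(0, x) for each element:
ReLU(-7.5) = 0
ReLU(-0.4) = 0
ReLU(-9.9) = 0
ReLU(-1.0) = 0
ReLU(6.6) = 6.6
Active neurons (>0): 1

1


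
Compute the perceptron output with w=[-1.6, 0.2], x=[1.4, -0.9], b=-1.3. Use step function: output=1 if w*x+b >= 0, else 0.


z = w . x + b
= -1.6*1.4 + 0.2*-0.9 + -1.3
= -2.24 + -0.18 + -1.3
= -2.42 + -1.3
= -3.72
Since z = -3.72 < 0, output = 0

0


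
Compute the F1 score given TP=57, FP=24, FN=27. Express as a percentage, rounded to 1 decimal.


Precision = TP / (TP + FP) = 57 / 81 = 0.7037
Recall = TP / (TP + FN) = 57 / 84 = 0.6786
F1 = 2 * P * R / (P + R)
= 2 * 0.7037 * 0.6786 / (0.7037 + 0.6786)
= 0.955 / 1.3823
= 0.6909
As percentage: 69.1%

69.1


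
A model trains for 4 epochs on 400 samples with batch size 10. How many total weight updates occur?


Iterations per epoch = 400 / 10 = 40
Total updates = iterations_per_epoch * epochs
= 40 * 4
= 160

160


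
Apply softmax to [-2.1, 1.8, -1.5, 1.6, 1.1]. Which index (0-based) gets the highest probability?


Softmax is a monotonic transformation, so it preserves the argmax.
We need to find the index of the maximum logit.
Index 0: -2.1
Index 1: 1.8
Index 2: -1.5
Index 3: 1.6
Index 4: 1.1
Maximum logit = 1.8 at index 1

1


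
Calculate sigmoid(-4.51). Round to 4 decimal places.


sigmoid(z) = 1 / (1 + exp(-z))
exp(-(-4.51)) = exp(4.51) = 90.9218
1 + 90.9218 = 91.9218
1 / 91.9218 = 0.0109

0.0109


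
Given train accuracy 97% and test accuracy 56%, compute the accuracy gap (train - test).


Gap = train_accuracy - test_accuracy
= 97 - 56
= 41%
This large gap strongly indicates overfitting.

41


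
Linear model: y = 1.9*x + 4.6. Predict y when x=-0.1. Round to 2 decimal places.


y = 1.9 * -0.1 + (4.6)
= -0.19 + (4.6)
= 4.41

4.41


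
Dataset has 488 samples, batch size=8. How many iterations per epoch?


Iterations per epoch = dataset_size / batch_size
= 488 / 8
= 61

61


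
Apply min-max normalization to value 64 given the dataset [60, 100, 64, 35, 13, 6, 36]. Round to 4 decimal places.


Min = 6, Max = 100
Range = 100 - 6 = 94
Scaled = (x - min) / (max - min)
= (64 - 6) / 94
= 58 / 94
= 0.6170

0.6170


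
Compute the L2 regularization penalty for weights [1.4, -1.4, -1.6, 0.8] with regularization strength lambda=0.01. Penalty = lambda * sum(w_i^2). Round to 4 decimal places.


Squaring each weight:
1.4^2 = 1.96
(-1.4)^2 = 1.96
(-1.6)^2 = 2.56
0.8^2 = 0.64
Sum of squares = 7.12
Penalty = 0.01 * 7.12 = 0.0712

0.0712


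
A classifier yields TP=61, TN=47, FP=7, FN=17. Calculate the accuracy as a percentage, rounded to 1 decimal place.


Accuracy = (TP + TN) / (TP + TN + FP + FN) * 100
= (61 + 47) / (61 + 47 + 7 + 17)
= 108 / 132
= 0.8182
= 81.8%

81.8


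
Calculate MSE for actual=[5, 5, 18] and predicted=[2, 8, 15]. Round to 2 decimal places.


Differences: [3, -3, 3]
Squared errors: [9, 9, 9]
Sum of squared errors = 27
MSE = 27 / 3 = 9.00

9.00


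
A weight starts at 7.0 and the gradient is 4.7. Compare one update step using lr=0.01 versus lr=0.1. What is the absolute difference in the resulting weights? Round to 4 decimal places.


With lr=0.01: w_new = 7.0 - 0.01 * 4.7 = 6.953
With lr=0.1: w_new = 7.0 - 0.1 * 4.7 = 6.53
Absolute difference = |6.953 - 6.53|
= 0.4230

0.4230


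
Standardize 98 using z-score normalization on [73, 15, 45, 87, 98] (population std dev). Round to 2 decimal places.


Mean = (73 + 15 + 45 + 87 + 98) / 5 = 63.6
Variance = sum((x_i - mean)^2) / n = 905.44
Std = sqrt(905.44) = 30.0905
Z = (x - mean) / std
= (98 - 63.6) / 30.0905
= 34.4 / 30.0905
= 1.14

1.14


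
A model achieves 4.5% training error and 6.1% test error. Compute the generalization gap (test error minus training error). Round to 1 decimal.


Generalization gap = test_error - train_error
= 6.1 - 4.5
= 1.6%
A small gap suggests good generalization.

1.6


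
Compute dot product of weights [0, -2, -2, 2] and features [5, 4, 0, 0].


Element-wise products:
0 * 5 = 0
-2 * 4 = -8
-2 * 0 = 0
2 * 0 = 0
Sum = 0 + -8 + 0 + 0
= -8

-8


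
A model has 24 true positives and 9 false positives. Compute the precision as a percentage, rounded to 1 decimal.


Precision = TP / (TP + FP) * 100
= 24 / (24 + 9)
= 24 / 33
= 0.7273
= 72.7%

72.7


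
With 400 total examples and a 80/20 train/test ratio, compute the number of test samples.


Train samples = 400 * 80% = 320
Test samples = 400 - 320
= 80

80


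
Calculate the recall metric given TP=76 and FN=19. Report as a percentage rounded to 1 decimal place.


Recall = TP / (TP + FN) * 100
= 76 / (76 + 19)
= 76 / 95
= 0.8
= 80.0%

80.0


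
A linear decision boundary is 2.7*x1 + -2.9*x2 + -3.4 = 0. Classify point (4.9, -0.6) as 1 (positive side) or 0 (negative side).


Compute 2.7 * 4.9 + -2.9 * -0.6 + -3.4
= 13.23 + 1.74 + -3.4
= 11.57
Since 11.57 >= 0, the point is on the positive side.

1


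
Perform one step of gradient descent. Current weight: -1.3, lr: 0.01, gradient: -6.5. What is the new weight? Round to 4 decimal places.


w_new = w_old - lr * gradient
= -1.3 - 0.01 * -6.5
= -1.3 - (-0.065)
= -1.2350

-1.2350


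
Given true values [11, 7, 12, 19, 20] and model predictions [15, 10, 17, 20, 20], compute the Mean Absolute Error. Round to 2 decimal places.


Absolute errors: [4, 3, 5, 1, 0]
Sum of absolute errors = 13
MAE = 13 / 5 = 2.60

2.60


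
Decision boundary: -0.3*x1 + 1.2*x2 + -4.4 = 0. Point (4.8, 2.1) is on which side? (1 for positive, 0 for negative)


Compute -0.3 * 4.8 + 1.2 * 2.1 + -4.4
= -1.44 + 2.52 + -4.4
= -3.32
Since -3.32 < 0, the point is on the negative side.

0


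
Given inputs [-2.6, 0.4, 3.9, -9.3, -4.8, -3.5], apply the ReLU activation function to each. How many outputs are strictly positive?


ReLU(x) = max(0, x) for each element:
ReLU(-2.6) = 0
ReLU(0.4) = 0.4
ReLU(3.9) = 3.9
ReLU(-9.3) = 0
ReLU(-4.8) = 0
ReLU(-3.5) = 0
Active neurons (>0): 2

2


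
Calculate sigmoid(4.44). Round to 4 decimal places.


sigmoid(z) = 1 / (1 + exp(-z))
exp(-(4.44)) = exp(-4.44) = 0.0118
1 + 0.0118 = 1.0118
1 / 1.0118 = 0.9883

0.9883


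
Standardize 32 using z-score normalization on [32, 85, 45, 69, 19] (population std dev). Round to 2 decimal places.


Mean = (32 + 85 + 45 + 69 + 19) / 5 = 50.0
Variance = sum((x_i - mean)^2) / n = 579.2
Std = sqrt(579.2) = 24.0666
Z = (x - mean) / std
= (32 - 50.0) / 24.0666
= -18.0 / 24.0666
= -0.75

-0.75


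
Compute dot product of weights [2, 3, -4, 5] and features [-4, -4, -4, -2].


Element-wise products:
2 * -4 = -8
3 * -4 = -12
-4 * -4 = 16
5 * -2 = -10
Sum = -8 + -12 + 16 + -10
= -14

-14


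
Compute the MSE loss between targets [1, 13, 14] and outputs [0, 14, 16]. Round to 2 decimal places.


Differences: [1, -1, -2]
Squared errors: [1, 1, 4]
Sum of squared errors = 6
MSE = 6 / 3 = 2.00

2.00


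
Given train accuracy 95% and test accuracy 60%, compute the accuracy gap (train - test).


Gap = train_accuracy - test_accuracy
= 95 - 60
= 35%
This large gap strongly indicates overfitting.

35


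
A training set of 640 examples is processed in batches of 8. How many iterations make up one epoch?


Iterations per epoch = dataset_size / batch_size
= 640 / 8
= 80

80


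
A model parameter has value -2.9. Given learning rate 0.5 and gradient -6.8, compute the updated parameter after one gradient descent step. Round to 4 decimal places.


w_new = w_old - lr * gradient
= -2.9 - 0.5 * -6.8
= -2.9 - (-3.4)
= 0.5000

0.5000


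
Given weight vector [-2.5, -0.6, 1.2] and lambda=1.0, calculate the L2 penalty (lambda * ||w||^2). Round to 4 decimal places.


Squaring each weight:
(-2.5)^2 = 6.25
(-0.6)^2 = 0.36
1.2^2 = 1.44
Sum of squares = 8.05
Penalty = 1.0 * 8.05 = 8.0500

8.0500


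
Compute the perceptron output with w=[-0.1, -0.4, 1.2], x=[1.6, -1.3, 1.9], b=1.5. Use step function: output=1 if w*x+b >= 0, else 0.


z = w . x + b
= -0.1*1.6 + -0.4*-1.3 + 1.2*1.9 + 1.5
= -0.16 + 0.52 + 2.28 + 1.5
= 2.64 + 1.5
= 4.14
Since z = 4.14 >= 0, output = 1

1


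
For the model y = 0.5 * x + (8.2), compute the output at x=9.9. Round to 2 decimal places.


y = 0.5 * 9.9 + (8.2)
= 4.95 + (8.2)
= 13.15

13.15


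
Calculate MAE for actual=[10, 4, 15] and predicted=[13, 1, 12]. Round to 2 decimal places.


Absolute errors: [3, 3, 3]
Sum of absolute errors = 9
MAE = 9 / 3 = 3.00

3.00


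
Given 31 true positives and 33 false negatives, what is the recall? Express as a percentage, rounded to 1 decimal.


Recall = TP / (TP + FN) * 100
= 31 / (31 + 33)
= 31 / 64
= 0.4844
= 48.4%

48.4


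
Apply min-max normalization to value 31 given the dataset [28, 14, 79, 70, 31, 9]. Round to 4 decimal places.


Min = 9, Max = 79
Range = 79 - 9 = 70
Scaled = (x - min) / (max - min)
= (31 - 9) / 70
= 22 / 70
= 0.3143

0.3143


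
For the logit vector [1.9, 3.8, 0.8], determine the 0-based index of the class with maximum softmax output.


Softmax is a monotonic transformation, so it preserves the argmax.
We need to find the index of the maximum logit.
Index 0: 1.9
Index 1: 3.8
Index 2: 0.8
Maximum logit = 3.8 at index 1

1


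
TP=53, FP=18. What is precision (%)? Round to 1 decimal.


Precision = TP / (TP + FP) * 100
= 53 / (53 + 18)
= 53 / 71
= 0.7465
= 74.6%

74.6


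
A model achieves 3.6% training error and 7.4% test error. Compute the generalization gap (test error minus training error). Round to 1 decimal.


Generalization gap = test_error - train_error
= 7.4 - 3.6
= 3.8%
A moderate gap.

3.8


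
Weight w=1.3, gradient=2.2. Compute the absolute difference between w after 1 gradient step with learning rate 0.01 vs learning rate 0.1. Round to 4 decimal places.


With lr=0.01: w_new = 1.3 - 0.01 * 2.2 = 1.278
With lr=0.1: w_new = 1.3 - 0.1 * 2.2 = 1.08
Absolute difference = |1.278 - 1.08|
= 0.1980

0.1980


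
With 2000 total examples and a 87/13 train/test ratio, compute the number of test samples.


Train samples = 2000 * 87% = 1740
Test samples = 2000 - 1740
= 260

260


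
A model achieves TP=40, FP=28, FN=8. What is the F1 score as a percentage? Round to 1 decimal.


Precision = TP / (TP + FP) = 40 / 68 = 0.5882
Recall = TP / (TP + FN) = 40 / 48 = 0.8333
F1 = 2 * P * R / (P + R)
= 2 * 0.5882 * 0.8333 / (0.5882 + 0.8333)
= 0.9804 / 1.4216
= 0.6897
As percentage: 69.0%

69.0


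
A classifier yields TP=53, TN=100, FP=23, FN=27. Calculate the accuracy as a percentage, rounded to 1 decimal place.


Accuracy = (TP + TN) / (TP + TN + FP + FN) * 100
= (53 + 100) / (53 + 100 + 23 + 27)
= 153 / 203
= 0.7537
= 75.4%

75.4


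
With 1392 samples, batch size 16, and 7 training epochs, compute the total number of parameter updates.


Iterations per epoch = 1392 / 16 = 87
Total updates = iterations_per_epoch * epochs
= 87 * 7
= 609

609


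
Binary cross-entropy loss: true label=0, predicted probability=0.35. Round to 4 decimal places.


For y=0: Loss = -log(1-p)
= -log(1 - 0.35)
= -log(0.65)
= -(-0.4308)
= 0.4308

0.4308


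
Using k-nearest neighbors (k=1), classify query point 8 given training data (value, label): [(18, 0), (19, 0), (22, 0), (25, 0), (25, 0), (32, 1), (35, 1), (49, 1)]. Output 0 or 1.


Distances from query 8:
Point 18 (class 0): distance = 10
K=1 nearest neighbors: classes = [0]
Votes for class 1: 0 / 1
Majority vote => class 0

0


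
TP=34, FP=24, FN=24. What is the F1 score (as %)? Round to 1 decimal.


Precision = TP / (TP + FP) = 34 / 58 = 0.5862
Recall = TP / (TP + FN) = 34 / 58 = 0.5862
F1 = 2 * P * R / (P + R)
= 2 * 0.5862 * 0.5862 / (0.5862 + 0.5862)
= 0.6873 / 1.1724
= 0.5862
As percentage: 58.6%

58.6


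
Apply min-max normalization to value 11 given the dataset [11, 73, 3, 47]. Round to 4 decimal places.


Min = 3, Max = 73
Range = 73 - 3 = 70
Scaled = (x - min) / (max - min)
= (11 - 3) / 70
= 8 / 70
= 0.1143

0.1143


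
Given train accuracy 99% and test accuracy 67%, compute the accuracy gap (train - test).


Gap = train_accuracy - test_accuracy
= 99 - 67
= 32%
This large gap strongly indicates overfitting.

32


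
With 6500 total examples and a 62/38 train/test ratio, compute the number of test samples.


Train samples = 6500 * 62% = 4030
Test samples = 6500 - 4030
= 2470

2470


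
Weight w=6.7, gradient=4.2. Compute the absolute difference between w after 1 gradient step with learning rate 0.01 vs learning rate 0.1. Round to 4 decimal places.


With lr=0.01: w_new = 6.7 - 0.01 * 4.2 = 6.658
With lr=0.1: w_new = 6.7 - 0.1 * 4.2 = 6.28
Absolute difference = |6.658 - 6.28|
= 0.3780

0.3780


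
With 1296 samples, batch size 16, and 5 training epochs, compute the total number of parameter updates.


Iterations per epoch = 1296 / 16 = 81
Total updates = iterations_per_epoch * epochs
= 81 * 5
= 405

405


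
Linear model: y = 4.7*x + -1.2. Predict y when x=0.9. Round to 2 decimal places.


y = 4.7 * 0.9 + (-1.2)
= 4.23 + (-1.2)
= 3.03

3.03


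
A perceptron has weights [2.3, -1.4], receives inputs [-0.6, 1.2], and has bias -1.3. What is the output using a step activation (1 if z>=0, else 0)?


z = w . x + b
= 2.3*-0.6 + -1.4*1.2 + -1.3
= -1.38 + -1.68 + -1.3
= -3.06 + -1.3
= -4.36
Since z = -4.36 < 0, output = 0

0


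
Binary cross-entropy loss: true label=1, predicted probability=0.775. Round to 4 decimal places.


For y=1: Loss = -log(p)
= -log(0.775)
= -(-0.2549)
= 0.2549

0.2549


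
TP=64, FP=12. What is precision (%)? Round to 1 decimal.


Precision = TP / (TP + FP) * 100
= 64 / (64 + 12)
= 64 / 76
= 0.8421
= 84.2%

84.2


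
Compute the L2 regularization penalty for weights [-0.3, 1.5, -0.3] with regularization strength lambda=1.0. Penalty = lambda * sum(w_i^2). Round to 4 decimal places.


Squaring each weight:
(-0.3)^2 = 0.09
1.5^2 = 2.25
(-0.3)^2 = 0.09
Sum of squares = 2.43
Penalty = 1.0 * 2.43 = 2.4300

2.4300


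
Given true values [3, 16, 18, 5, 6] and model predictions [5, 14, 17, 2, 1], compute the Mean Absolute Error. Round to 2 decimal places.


Absolute errors: [2, 2, 1, 3, 5]
Sum of absolute errors = 13
MAE = 13 / 5 = 2.60

2.60


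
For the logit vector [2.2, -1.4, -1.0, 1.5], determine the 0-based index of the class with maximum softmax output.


Softmax is a monotonic transformation, so it preserves the argmax.
We need to find the index of the maximum logit.
Index 0: 2.2
Index 1: -1.4
Index 2: -1.0
Index 3: 1.5
Maximum logit = 2.2 at index 0

0


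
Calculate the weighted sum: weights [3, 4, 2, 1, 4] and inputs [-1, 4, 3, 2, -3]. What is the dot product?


Element-wise products:
3 * -1 = -3
4 * 4 = 16
2 * 3 = 6
1 * 2 = 2
4 * -3 = -12
Sum = -3 + 16 + 6 + 2 + -12
= 9

9


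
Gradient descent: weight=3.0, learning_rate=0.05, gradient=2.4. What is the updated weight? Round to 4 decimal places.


w_new = w_old - lr * gradient
= 3.0 - 0.05 * 2.4
= 3.0 - (0.12)
= 2.8800

2.8800


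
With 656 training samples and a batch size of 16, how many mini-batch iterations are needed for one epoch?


Iterations per epoch = dataset_size / batch_size
= 656 / 16
= 41

41


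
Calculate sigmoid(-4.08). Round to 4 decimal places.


sigmoid(z) = 1 / (1 + exp(-z))
exp(-(-4.08)) = exp(4.08) = 59.1455
1 + 59.1455 = 60.1455
1 / 60.1455 = 0.0166

0.0166


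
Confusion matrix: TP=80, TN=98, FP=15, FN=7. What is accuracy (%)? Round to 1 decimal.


Accuracy = (TP + TN) / (TP + TN + FP + FN) * 100
= (80 + 98) / (80 + 98 + 15 + 7)
= 178 / 200
= 0.89
= 89.0%

89.0


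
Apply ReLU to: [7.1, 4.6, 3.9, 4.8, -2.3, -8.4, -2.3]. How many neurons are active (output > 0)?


ReLU(x) = max(0, x) for each element:
ReLU(7.1) = 7.1
ReLU(4.6) = 4.6
ReLU(3.9) = 3.9
ReLU(4.8) = 4.8
ReLU(-2.3) = 0
ReLU(-8.4) = 0
ReLU(-2.3) = 0
Active neurons (>0): 4

4


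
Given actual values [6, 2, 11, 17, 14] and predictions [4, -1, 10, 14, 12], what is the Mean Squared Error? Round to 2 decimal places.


Differences: [2, 3, 1, 3, 2]
Squared errors: [4, 9, 1, 9, 4]
Sum of squared errors = 27
MSE = 27 / 5 = 5.40

5.40


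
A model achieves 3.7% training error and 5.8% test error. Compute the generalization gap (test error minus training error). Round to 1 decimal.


Generalization gap = test_error - train_error
= 5.8 - 3.7
= 2.1%
A moderate gap.

2.1


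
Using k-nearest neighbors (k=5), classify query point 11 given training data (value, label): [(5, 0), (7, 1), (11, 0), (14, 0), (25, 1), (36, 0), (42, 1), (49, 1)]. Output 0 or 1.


Distances from query 11:
Point 11 (class 0): distance = 0
Point 14 (class 0): distance = 3
Point 7 (class 1): distance = 4
Point 5 (class 0): distance = 6
Point 25 (class 1): distance = 14
K=5 nearest neighbors: classes = [0, 0, 1, 0, 1]
Votes for class 1: 2 / 5
Majority vote => class 0

0


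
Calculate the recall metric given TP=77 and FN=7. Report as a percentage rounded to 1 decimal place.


Recall = TP / (TP + FN) * 100
= 77 / (77 + 7)
= 77 / 84
= 0.9167
= 91.7%

91.7


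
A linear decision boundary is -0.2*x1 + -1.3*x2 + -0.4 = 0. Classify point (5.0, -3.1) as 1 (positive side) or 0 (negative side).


Compute -0.2 * 5.0 + -1.3 * -3.1 + -0.4
= -1.0 + 4.03 + -0.4
= 2.63
Since 2.63 >= 0, the point is on the positive side.

1


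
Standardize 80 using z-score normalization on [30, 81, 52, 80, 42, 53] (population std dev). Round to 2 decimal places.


Mean = (30 + 81 + 52 + 80 + 42 + 53) / 6 = 56.3333
Variance = sum((x_i - mean)^2) / n = 349.5556
Std = sqrt(349.5556) = 18.6964
Z = (x - mean) / std
= (80 - 56.3333) / 18.6964
= 23.6667 / 18.6964
= 1.27

1.27


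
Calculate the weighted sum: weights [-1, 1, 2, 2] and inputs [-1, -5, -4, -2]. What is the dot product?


Element-wise products:
-1 * -1 = 1
1 * -5 = -5
2 * -4 = -8
2 * -2 = -4
Sum = 1 + -5 + -8 + -4
= -16

-16


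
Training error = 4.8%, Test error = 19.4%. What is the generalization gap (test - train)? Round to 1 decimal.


Generalization gap = test_error - train_error
= 19.4 - 4.8
= 14.6%
A large gap suggests overfitting.

14.6


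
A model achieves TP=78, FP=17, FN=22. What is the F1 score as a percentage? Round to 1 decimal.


Precision = TP / (TP + FP) = 78 / 95 = 0.8211
Recall = TP / (TP + FN) = 78 / 100 = 0.78
F1 = 2 * P * R / (P + R)
= 2 * 0.8211 * 0.78 / (0.8211 + 0.78)
= 1.2808 / 1.6011
= 0.8
As percentage: 80.0%

80.0


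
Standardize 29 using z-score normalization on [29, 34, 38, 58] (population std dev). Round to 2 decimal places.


Mean = (29 + 34 + 38 + 58) / 4 = 39.75
Variance = sum((x_i - mean)^2) / n = 121.1875
Std = sqrt(121.1875) = 11.0085
Z = (x - mean) / std
= (29 - 39.75) / 11.0085
= -10.75 / 11.0085
= -0.98

-0.98


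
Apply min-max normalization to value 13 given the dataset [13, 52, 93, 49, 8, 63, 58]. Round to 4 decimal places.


Min = 8, Max = 93
Range = 93 - 8 = 85
Scaled = (x - min) / (max - min)
= (13 - 8) / 85
= 5 / 85
= 0.0588

0.0588


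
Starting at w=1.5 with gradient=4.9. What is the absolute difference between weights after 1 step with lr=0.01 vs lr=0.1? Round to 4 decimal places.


With lr=0.01: w_new = 1.5 - 0.01 * 4.9 = 1.451
With lr=0.1: w_new = 1.5 - 0.1 * 4.9 = 1.01
Absolute difference = |1.451 - 1.01|
= 0.4410

0.4410


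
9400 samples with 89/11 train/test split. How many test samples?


Train samples = 9400 * 89% = 8366
Test samples = 9400 - 8366
= 1034

1034


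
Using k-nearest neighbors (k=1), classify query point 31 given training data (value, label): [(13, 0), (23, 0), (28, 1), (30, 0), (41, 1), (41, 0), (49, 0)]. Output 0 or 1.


Distances from query 31:
Point 30 (class 0): distance = 1
K=1 nearest neighbors: classes = [0]
Votes for class 1: 0 / 1
Majority vote => class 0

0


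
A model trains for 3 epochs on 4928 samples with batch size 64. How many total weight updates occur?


Iterations per epoch = 4928 / 64 = 77
Total updates = iterations_per_epoch * epochs
= 77 * 3
= 231

231


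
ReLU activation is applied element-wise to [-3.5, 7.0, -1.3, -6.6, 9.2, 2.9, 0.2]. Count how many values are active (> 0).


ReLU(x) = max(0, x) for each element:
ReLU(-3.5) = 0
ReLU(7.0) = 7.0
ReLU(-1.3) = 0
ReLU(-6.6) = 0
ReLU(9.2) = 9.2
ReLU(2.9) = 2.9
ReLU(0.2) = 0.2
Active neurons (>0): 4

4


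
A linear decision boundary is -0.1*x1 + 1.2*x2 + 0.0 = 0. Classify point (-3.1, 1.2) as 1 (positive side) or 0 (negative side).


Compute -0.1 * -3.1 + 1.2 * 1.2 + 0.0
= 0.31 + 1.44 + 0.0
= 1.75
Since 1.75 >= 0, the point is on the positive side.

1


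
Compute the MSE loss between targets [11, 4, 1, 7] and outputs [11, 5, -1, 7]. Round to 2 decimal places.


Differences: [0, -1, 2, 0]
Squared errors: [0, 1, 4, 0]
Sum of squared errors = 5
MSE = 5 / 4 = 1.25

1.25


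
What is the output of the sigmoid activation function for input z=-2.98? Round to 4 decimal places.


sigmoid(z) = 1 / (1 + exp(-z))
exp(-(-2.98)) = exp(2.98) = 19.6878
1 + 19.6878 = 20.6878
1 / 20.6878 = 0.0483

0.0483


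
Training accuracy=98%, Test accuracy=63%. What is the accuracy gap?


Gap = train_accuracy - test_accuracy
= 98 - 63
= 35%
This large gap strongly indicates overfitting.

35


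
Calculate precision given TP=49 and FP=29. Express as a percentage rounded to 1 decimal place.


Precision = TP / (TP + FP) * 100
= 49 / (49 + 29)
= 49 / 78
= 0.6282
= 62.8%

62.8


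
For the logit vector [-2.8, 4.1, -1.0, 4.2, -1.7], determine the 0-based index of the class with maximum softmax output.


Softmax is a monotonic transformation, so it preserves the argmax.
We need to find the index of the maximum logit.
Index 0: -2.8
Index 1: 4.1
Index 2: -1.0
Index 3: 4.2
Index 4: -1.7
Maximum logit = 4.2 at index 3

3
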